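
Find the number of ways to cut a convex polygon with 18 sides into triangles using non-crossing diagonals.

35357670

The number of triangulations of an 18-gon is the Catalan number C_16 (index = sides − 2).
C_16 = C_15 · 2(2·15+1)/(15+2) = 9694845 · 62/17 = 35357670.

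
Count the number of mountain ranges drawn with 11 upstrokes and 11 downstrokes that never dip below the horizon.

58786

A Dyck path with 11 up-steps and 11 down-steps has semilength 11, so there are C_11 of them.
C_11 = C(22,11)/12 = 705432/12 = 58786.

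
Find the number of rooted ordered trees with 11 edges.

58786

A rooted plane tree with 11 edges has 12 nodes, and the count is C_11.
C_11 = C(22,11)/12 = 705432/12 = 58786.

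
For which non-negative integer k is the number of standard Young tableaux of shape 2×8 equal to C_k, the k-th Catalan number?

8

By the hook-length formula (or a Dyck-path bijection), SYT of shape 2×8 number C_8.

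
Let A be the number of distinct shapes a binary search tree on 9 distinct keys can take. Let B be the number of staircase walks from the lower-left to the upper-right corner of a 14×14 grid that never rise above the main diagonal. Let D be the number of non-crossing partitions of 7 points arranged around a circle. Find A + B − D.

2678873

There are C_n binary search tree shapes on n keys; with n = 9 that is C_9. So A = C_9 = 4862.
Sub-diagonal monotone paths from (0,0) to (14,14) biject with Dyck paths of semilength 14, giving C_14. So B = C_14 = 2674440.
Non-crossing partitions of an n-element set are counted by C_n; here n = 7. So D = C_7 = 429.
A + B − D = 4862 + 2674440 − 429 = 2678873.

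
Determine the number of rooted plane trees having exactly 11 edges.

Rooted ordered trees with n edges are counted by C_n; here n = 11.
C_11 = C(22,11)/12 = 705432/12 = 58786.

58786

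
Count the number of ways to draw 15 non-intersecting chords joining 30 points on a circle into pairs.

9694845

Non-crossing perfect matchings of 2n points on a circle are counted by C_n; with 30 points, n = 15.
C_15 = C(30,15)/16 = 155117520/16 = 9694845.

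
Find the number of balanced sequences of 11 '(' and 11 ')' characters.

58786

Balanced strings of n pairs of brackets are counted by C_n; here n = 11.
C_11 = C_10 · 2(2·10+1)/(10+2) = 16796 · 42/12 = 58786.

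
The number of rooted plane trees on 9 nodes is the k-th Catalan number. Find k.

8

Rooted ordered (plane) trees on m nodes have m−1 edges and are counted by C_{m−1}; m = 9 gives C_8.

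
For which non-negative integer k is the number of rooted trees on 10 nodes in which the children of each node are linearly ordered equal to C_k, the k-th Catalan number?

Rooted ordered (plane) trees on m nodes have m−1 edges and are counted by C_{m−1}; m = 10 gives C_9.

9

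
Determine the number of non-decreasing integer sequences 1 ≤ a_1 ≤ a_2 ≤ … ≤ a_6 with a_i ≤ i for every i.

Weakly increasing sequences with a_i ≤ i biject with Dyck paths of semilength 6, so there are C_6.
C_6 = C_5 · 2(2·5+1)/(5+2) = 42 · 22/7 = 132.

132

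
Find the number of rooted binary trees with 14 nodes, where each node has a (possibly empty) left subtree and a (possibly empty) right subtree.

Binary trees (left/right distinguished) on n nodes are counted by C_n; here n = 14.
C_14 = C_13 · 2(2·13+1)/(13+2) = 742900 · 54/15 = 2674440.

2674440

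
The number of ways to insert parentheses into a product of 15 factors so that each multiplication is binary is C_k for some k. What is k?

14

Parenthesizations of m factors correspond to full binary trees with m leaves, counted by C_{m−1}; m = 15 gives C_14.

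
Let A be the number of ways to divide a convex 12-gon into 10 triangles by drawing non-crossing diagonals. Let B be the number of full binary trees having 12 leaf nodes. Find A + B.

Triangulations of a convex m-gon are counted by C_{m−2}; with m = 12 this is C_10. So A = C_10 = 16796.
A full binary tree with L leaves has L−1 internal nodes and is counted by C_{L−1}; L = 12 gives C_11. So B = C_11 = 58786.
A + B = 16796 + 58786 = 75582.

75582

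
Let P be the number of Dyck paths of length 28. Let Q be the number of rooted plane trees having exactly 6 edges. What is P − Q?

Dyck paths of semilength n (length 2n) are counted by C_n; here n = 14. So P = C_14 = 2674440.
A rooted plane tree with 6 edges has 7 nodes, and the count is C_6. So Q = C_6 = 132.
P − Q = 2674440 − 132 = 2674308.

2674308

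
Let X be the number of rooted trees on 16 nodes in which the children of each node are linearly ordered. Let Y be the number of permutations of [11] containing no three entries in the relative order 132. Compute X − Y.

9636059

Rooted ordered (plane) trees on m nodes have m−1 edges and are counted by C_{m−1}; m = 16 gives C_15. So X = C_15 = 9694845.
For any fixed pattern of length 3, the pattern-avoiding permutations of [11] number C_11. So Y = C_11 = 58786.
X − Y = 9694845 − 58786 = 9636059.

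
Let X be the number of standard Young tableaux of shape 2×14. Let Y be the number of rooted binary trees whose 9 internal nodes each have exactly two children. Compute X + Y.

2679302

By the hook-length formula (or a Dyck-path bijection), SYT of shape 2×14 number C_14. So X = C_14 = 2674440.
The number of full binary trees on 9 internal nodes is the Catalan number C_9. So Y = C_9 = 4862.
X + Y = 2674440 + 4862 = 2679302.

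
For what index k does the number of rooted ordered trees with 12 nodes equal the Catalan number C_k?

11

Rooted ordered (plane) trees on m nodes have m−1 edges and are counted by C_{m−1}; m = 12 gives C_11.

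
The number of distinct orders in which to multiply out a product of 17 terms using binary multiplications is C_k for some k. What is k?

16

Bracketing 17 factors into binary products is counted by C_{17−1} = C_16.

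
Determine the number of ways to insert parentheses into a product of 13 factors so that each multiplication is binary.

208012

Parenthesizations of m factors correspond to full binary trees with m leaves, counted by C_{m−1}; m = 13 gives C_12.
C_12 = 208012.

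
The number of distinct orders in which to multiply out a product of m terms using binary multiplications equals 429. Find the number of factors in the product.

8

Parenthesizations of m factors are counted by C_{m−1}; 429 = C_7.
So the index is 7, and the number of factors is 7 + 1 = 8.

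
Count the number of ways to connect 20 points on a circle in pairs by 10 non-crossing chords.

Pairing 20 circle points by 10 non-crossing chords gives C_10 matchings.
C_10 = C(20,10)/11 = 184756/11 = 16796.

16796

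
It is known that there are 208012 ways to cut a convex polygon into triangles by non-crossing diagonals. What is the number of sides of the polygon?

Triangulations of a convex m-gon are counted by C_{m−2}; 208012 = C_12.
So m − 2 = 12, giving m = 14 sides.

14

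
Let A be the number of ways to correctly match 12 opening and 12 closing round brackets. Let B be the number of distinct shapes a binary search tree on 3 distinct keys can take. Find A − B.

With 12 pairs the number of balanced bracket strings is the Catalan number C_12. So A = C_12 = 208012.
Binary trees (left/right distinguished) on n nodes are counted by C_n; here n = 3. So B = C_3 = 5.
A − B = 208012 − 5 = 208007.

208007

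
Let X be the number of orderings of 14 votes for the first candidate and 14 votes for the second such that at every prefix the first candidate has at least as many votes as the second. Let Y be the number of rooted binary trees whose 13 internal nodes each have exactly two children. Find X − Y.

Ballot sequences with n votes each where one side never trails are Dyck words, counted by C_n; here n = 14. So X = C_14 = 2674440.
Full binary trees with n internal nodes are counted by C_n; here n = 13. So Y = C_13 = 742900.
X − Y = 2674440 − 742900 = 1931540.

1931540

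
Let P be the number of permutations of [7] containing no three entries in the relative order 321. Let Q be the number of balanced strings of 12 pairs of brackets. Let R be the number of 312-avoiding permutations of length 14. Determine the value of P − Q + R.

2466857

For any fixed pattern of length 3, the pattern-avoiding permutations of [7] number C_7. So P = C_7 = 429.
Balanced strings of n pairs of brackets are counted by C_n; here n = 12. So Q = C_12 = 208012.
For any fixed pattern of length 3, the pattern-avoiding permutations of [14] number C_14. So R = C_14 = 2674440.
P − Q + R = 429 − 208012 + 2674440 = 2466857.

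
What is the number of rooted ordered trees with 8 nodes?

429

Rooted ordered (plane) trees on m nodes have m−1 edges and are counted by C_{m−1}; m = 8 gives C_7.
C_7 = 429.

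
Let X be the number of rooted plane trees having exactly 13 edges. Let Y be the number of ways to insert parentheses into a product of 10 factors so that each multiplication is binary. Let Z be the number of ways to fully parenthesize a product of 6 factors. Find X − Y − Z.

A rooted plane tree with 13 edges has 14 nodes, and the count is C_13. So X = C_13 = 742900.
Bracketing 10 factors into binary products is counted by C_{10−1} = C_9. So Y = C_9 = 4862.
Ways to associate a product of 6 factors correspond to binary trees on 6 leaves, so the count is C_5. So Z = C_5 = 42.
X − Y − Z = 742900 − 4862 − 42 = 737996.

737996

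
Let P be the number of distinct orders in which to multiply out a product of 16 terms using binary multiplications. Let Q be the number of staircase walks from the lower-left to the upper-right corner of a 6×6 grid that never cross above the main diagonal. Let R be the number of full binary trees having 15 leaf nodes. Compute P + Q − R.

7020537

Bracketing 16 factors into binary products is counted by C_{16−1} = C_15. So P = C_15 = 9694845.
Monotone paths in an n×n grid that stay weakly below the diagonal are counted by C_n; here n = 6. So Q = C_6 = 132.
Full binary trees with 15 leaves have 15−1 = 14 internal nodes, so there are C_14 of them. So R = C_14 = 2674440.
P + Q − R = 9694845 + 132 − 2674440 = 7020537.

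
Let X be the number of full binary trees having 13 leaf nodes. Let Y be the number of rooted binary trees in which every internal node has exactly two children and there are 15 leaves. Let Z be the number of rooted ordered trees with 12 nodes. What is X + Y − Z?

2823666

A full binary tree with L leaves has L−1 internal nodes and is counted by C_{L−1}; L = 13 gives C_12. So X = C_12 = 208012.
A full binary tree with L leaves has L−1 internal nodes and is counted by C_{L−1}; L = 15 gives C_14. So Y = C_14 = 2674440.
Rooted ordered (plane) trees on m nodes have m−1 edges and are counted by C_{m−1}; m = 12 gives C_11. So Z = C_11 = 58786.
X + Y − Z = 208012 + 2674440 − 58786 = 2823666.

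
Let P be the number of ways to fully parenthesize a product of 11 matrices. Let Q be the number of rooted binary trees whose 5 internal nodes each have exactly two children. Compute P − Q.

Ways to associate a product of 11 factors correspond to binary trees on 11 leaves, so the count is C_10. So P = C_10 = 16796.
Full binary trees with n internal nodes are counted by C_n; here n = 5. So Q = C_5 = 42.
P − Q = 16796 − 42 = 16754.

16754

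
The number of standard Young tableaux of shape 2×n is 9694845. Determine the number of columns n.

Standard Young tableaux of shape 2×n are counted by C_n. Since C_15 = 9694845, the index is 15.

15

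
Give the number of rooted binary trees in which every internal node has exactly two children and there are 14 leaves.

742900

A full binary tree with L leaves has L−1 internal nodes and is counted by C_{L−1}; L = 14 gives C_13.
C_13 = C_12 · 2(2·12+1)/(12+2) = 208012 · 50/14 = 742900.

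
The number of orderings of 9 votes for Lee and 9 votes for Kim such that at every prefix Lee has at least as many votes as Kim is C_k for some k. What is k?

9

Reading a vote for the leader as '(' and for the other as ')' turns such a sequence into a balanced string of 9 pairs, so the count is C_9.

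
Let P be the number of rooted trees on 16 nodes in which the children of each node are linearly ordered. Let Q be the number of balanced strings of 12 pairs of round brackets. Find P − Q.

9486833

Rooted ordered (plane) trees on m nodes have m−1 edges and are counted by C_{m−1}; m = 16 gives C_15. So P = C_15 = 9694845.
Balanced strings of n pairs of brackets are counted by C_n; here n = 12. So Q = C_12 = 208012.
P − Q = 9694845 − 208012 = 9486833.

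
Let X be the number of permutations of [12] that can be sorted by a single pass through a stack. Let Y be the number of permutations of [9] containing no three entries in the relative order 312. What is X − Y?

By Knuth's characterisation, the stack-sortable permutations of length 12 are the 231-avoiders, numbering C_12. So X = C_12 = 208012.
Permutations of [n] avoiding any single length-3 pattern are counted by C_n; here n = 9. So Y = C_9 = 4862.
X − Y = 208012 − 4862 = 203150.

203150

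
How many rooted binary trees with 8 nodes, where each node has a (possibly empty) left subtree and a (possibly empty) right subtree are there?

1430

There are C_n binary search tree shapes on n keys; with n = 8 that is C_8.
C_8 = 1430.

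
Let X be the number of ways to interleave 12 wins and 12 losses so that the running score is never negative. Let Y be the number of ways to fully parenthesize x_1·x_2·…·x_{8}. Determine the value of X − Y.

Reading a vote for the leader as '(' and for the other as ')' turns such a sequence into a balanced string of 12 pairs, so the count is C_12. So X = C_12 = 208012.
Ways to associate a product of 8 factors correspond to binary trees on 8 leaves, so the count is C_7. So Y = C_7 = 429.
X − Y = 208012 − 429 = 207583.

207583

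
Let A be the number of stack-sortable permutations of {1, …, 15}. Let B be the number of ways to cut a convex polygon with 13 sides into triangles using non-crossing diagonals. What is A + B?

9753631

Stack-sortable permutations are exactly the 231-avoiding ones, counted by C_n; here n = 15. So A = C_15 = 9694845.
A convex 13-gon is triangulated into 11 triangles, and the number of such triangulations is the Catalan number C_{13−2} = C_11. So B = C_11 = 58786.
A + B = 9694845 + 58786 = 9753631.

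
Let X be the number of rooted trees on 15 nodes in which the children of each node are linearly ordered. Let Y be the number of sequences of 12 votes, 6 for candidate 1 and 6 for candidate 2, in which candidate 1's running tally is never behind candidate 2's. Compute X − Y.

Rooted ordered (plane) trees on m nodes have m−1 edges and are counted by C_{m−1}; m = 15 gives C_14. So X = C_14 = 2674440.
Reading a vote for the leader as '(' and for the other as ')' turns such a sequence into a balanced string of 6 pairs, so the count is C_6. So Y = C_6 = 132.
X − Y = 2674440 − 132 = 2674308.

2674308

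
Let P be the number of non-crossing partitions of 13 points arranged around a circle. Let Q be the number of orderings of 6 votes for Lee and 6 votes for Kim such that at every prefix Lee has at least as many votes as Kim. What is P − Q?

742768

The non-crossing partitions of [13] form a lattice of size C_13. So P = C_13 = 742900.
Ballot sequences with n votes each where one side never trails are Dyck words, counted by C_n; here n = 6. So Q = C_6 = 132.
P − Q = 742900 − 132 = 742768.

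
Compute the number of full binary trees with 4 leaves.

Full binary trees with 4 leaves have 4−1 = 3 internal nodes, so there are C_3 of them.
C_3 = 5.

5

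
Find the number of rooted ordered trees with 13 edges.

742900

A rooted plane tree with 13 edges has 14 nodes, and the count is C_13.
C_13 = C(26,13)/14 = 10400600/14 = 742900.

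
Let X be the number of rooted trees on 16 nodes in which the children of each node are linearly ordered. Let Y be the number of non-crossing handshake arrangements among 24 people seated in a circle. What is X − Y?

Rooted ordered (plane) trees on m nodes have m−1 edges and are counted by C_{m−1}; m = 16 gives C_15. So X = C_15 = 9694845.
Non-crossing handshake pairings of 2n people are counted by C_n; 24 people gives n = 12. So Y = C_12 = 208012.
X − Y = 9694845 − 208012 = 9486833.

9486833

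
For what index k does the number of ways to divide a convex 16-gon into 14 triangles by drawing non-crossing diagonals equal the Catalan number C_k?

14

The number of triangulations of a 16-gon is the Catalan number C_14 (index = sides − 2).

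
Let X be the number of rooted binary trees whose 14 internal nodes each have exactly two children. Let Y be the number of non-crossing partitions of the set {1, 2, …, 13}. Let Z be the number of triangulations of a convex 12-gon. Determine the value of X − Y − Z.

1914744

The number of full binary trees on 14 internal nodes is the Catalan number C_14. So X = C_14 = 2674440.
The non-crossing partitions of [13] form a lattice of size C_13. So Y = C_13 = 742900.
A convex 12-gon is triangulated into 10 triangles, and the number of such triangulations is the Catalan number C_{12−2} = C_10. So Z = C_10 = 16796.
X − Y − Z = 2674440 − 742900 − 16796 = 1914744.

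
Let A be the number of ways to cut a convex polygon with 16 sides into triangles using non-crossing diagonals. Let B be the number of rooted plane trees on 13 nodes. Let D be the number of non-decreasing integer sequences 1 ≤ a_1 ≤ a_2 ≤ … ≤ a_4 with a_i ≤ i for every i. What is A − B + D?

2466442

A convex 16-gon is triangulated into 14 triangles, and the number of such triangulations is the Catalan number C_{16−2} = C_14. So A = C_14 = 2674440.
A rooted plane tree on 13 nodes has 12 edges, and such trees are counted by C_12. So B = C_12 = 208012.
Weakly increasing sequences with a_i ≤ i biject with Dyck paths of semilength 4, so there are C_4. So D = C_4 = 14.
A − B + D = 2674440 − 208012 + 14 = 2466442.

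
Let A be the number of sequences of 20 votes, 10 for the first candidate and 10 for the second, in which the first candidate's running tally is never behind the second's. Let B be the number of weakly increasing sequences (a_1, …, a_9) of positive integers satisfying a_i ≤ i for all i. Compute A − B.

Reading a vote for the leader as '(' and for the other as ')' turns such a sequence into a balanced string of 10 pairs, so the count is C_10. So A = C_10 = 16796.
Weakly increasing sequences with a_i ≤ i biject with Dyck paths of semilength 9, so there are C_9. So B = C_9 = 4862.
A − B = 16796 − 4862 = 11934.

11934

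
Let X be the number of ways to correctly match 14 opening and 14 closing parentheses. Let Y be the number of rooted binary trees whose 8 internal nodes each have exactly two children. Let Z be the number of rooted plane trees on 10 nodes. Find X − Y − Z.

2668148

With 14 pairs the number of balanced bracket strings is the Catalan number C_14. So X = C_14 = 2674440.
The number of full binary trees on 8 internal nodes is the Catalan number C_8. So Y = C_8 = 1430.
A rooted plane tree on 10 nodes has 9 edges, and such trees are counted by C_9. So Z = C_9 = 4862.
X − Y − Z = 2674440 − 1430 − 4862 = 2668148.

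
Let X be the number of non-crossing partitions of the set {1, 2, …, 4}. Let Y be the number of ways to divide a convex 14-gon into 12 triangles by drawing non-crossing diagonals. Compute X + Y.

Non-crossing partitions of an n-element set are counted by C_n; here n = 4. So X = C_4 = 14.
The number of triangulations of a 14-gon is the Catalan number C_12 (index = sides − 2). So Y = C_12 = 208012.
X + Y = 14 + 208012 = 208026.

208026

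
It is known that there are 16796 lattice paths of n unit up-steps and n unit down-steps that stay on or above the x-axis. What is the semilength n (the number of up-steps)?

10

Dyck paths of semilength n are counted by C_n. The Catalan number equal to 16796 is C_10.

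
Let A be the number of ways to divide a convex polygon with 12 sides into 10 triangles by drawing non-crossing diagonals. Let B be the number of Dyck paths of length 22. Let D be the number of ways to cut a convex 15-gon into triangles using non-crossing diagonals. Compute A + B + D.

Triangulations of a convex m-gon are counted by C_{m−2}; with m = 12 this is C_10. So A = C_10 = 16796.
A Dyck path with 11 up-steps and 11 down-steps has semilength 11, so there are C_11 of them. So B = C_11 = 58786.
Triangulations of a convex m-gon are counted by C_{m−2}; with m = 15 this is C_13. So D = C_13 = 742900.
A + B + D = 16796 + 58786 + 742900 = 818482.

818482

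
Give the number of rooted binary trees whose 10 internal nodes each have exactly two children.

16796

Full binary trees with n internal nodes are counted by C_n; here n = 10.
C_10 = C_9 · 2(2·9+1)/(9+2) = 4862 · 38/11 = 16796.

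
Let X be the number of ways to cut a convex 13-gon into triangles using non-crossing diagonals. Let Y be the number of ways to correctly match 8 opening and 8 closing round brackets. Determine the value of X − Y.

A convex 13-gon is triangulated into 11 triangles, and the number of such triangulations is the Catalan number C_{13−2} = C_11. So X = C_11 = 58786.
Balanced strings of n pairs of brackets are counted by C_n; here n = 8. So Y = C_8 = 1430.
X − Y = 58786 − 1430 = 57356.

57356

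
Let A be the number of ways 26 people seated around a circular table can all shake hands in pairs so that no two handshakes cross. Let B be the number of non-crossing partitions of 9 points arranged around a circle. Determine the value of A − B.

Non-crossing handshake pairings of 2n people are counted by C_n; 26 people gives n = 13. So A = C_13 = 742900.
The non-crossing partitions of [9] form a lattice of size C_9. So B = C_9 = 4862.
A − B = 742900 − 4862 = 738038.

738038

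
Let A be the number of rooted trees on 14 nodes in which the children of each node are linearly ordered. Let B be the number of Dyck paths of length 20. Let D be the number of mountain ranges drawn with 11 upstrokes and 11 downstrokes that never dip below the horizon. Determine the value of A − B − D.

Rooted ordered (plane) trees on m nodes have m−1 edges and are counted by C_{m−1}; m = 14 gives C_13. So A = C_13 = 742900.
Dyck paths of semilength n (length 2n) are counted by C_n; here n = 10. So B = C_10 = 16796.
Paths of 11 up- and 11 down-steps that never dip below the axis are Dyck paths; their count is C_11. So D = C_11 = 58786.
A − B − D = 742900 − 16796 − 58786 = 667318.

667318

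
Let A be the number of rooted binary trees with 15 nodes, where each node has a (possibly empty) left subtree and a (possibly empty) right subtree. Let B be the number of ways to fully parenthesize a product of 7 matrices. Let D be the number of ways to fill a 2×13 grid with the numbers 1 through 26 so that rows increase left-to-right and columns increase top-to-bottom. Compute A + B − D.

Binary trees (left/right distinguished) on n nodes are counted by C_n; here n = 15. So A = C_15 = 9694845.
Parenthesizations of m factors correspond to full binary trees with m leaves, counted by C_{m−1}; m = 7 gives C_6. So B = C_6 = 132.
Standard Young tableaux of shape 2×n are counted by C_n; here n = 13. So D = C_13 = 742900.
A + B − D = 9694845 + 132 − 742900 = 8952077.

8952077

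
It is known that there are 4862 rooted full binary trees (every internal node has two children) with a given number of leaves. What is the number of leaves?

10

Full binary trees with L leaves are counted by C_{L−1}, and C_9 = 4862.
So the index is 9, and the number of leaves is 9 + 1 = 10.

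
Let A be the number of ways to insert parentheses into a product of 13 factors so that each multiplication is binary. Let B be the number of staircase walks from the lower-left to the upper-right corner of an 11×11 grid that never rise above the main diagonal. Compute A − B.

149226

Ways to associate a product of 13 factors correspond to binary trees on 13 leaves, so the count is C_12. So A = C_12 = 208012.
Monotone paths in an n×n grid that stay weakly below the diagonal are counted by C_n; here n = 11. So B = C_11 = 58786.
A − B = 208012 − 58786 = 149226.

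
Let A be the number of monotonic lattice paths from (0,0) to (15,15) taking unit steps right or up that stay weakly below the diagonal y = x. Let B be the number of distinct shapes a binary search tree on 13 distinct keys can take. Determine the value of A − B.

8951945

Sub-diagonal monotone paths from (0,0) to (15,15) biject with Dyck paths of semilength 15, giving C_15. So A = C_15 = 9694845.
Binary trees (left/right distinguished) on n nodes are counted by C_n; here n = 13. So B = C_13 = 742900.
A − B = 9694845 − 742900 = 8951945.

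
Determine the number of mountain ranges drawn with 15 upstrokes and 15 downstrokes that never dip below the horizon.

Paths of 15 up- and 15 down-steps that never dip below the axis are Dyck paths; their count is C_15.
C_15 = 9694845.

9694845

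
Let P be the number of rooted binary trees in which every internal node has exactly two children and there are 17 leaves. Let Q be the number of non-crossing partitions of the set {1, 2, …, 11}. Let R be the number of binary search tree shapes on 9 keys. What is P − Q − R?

35294022

A full binary tree with L leaves has L−1 internal nodes and is counted by C_{L−1}; L = 17 gives C_16. So P = C_16 = 35357670.
The non-crossing partitions of [11] form a lattice of size C_11. So Q = C_11 = 58786.
There are C_n binary search tree shapes on n keys; with n = 9 that is C_9. So R = C_9 = 4862.
P − Q − R = 35357670 − 58786 − 4862 = 35294022.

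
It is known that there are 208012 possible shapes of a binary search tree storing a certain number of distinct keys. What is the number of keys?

Binary search tree shapes on n keys are counted by C_n; 208012 = C_12.

12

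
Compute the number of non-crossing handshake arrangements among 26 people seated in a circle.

With 26 = 2·13 people, non-crossing handshake pairings are non-crossing perfect matchings on a circle, counted by C_13.
C_13 = C_12 · 2(2·12+1)/(12+2) = 208012 · 50/14 = 742900.

742900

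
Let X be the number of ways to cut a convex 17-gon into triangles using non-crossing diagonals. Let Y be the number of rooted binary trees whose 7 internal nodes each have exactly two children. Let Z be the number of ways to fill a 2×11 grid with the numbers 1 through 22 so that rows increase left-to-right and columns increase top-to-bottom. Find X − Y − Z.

9635630

Triangulations of a convex m-gon are counted by C_{m−2}; with m = 17 this is C_15. So X = C_15 = 9694845.
Full binary trees with n internal nodes are counted by C_n; here n = 7. So Y = C_7 = 429.
Standard Young tableaux of shape 2×n are counted by C_n; here n = 11. So Z = C_11 = 58786.
X − Y − Z = 9694845 − 429 − 58786 = 9635630.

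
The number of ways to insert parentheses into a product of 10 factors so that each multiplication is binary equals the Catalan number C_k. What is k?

Parenthesizations of m factors correspond to full binary trees with m leaves, counted by C_{m−1}; m = 10 gives C_9.

9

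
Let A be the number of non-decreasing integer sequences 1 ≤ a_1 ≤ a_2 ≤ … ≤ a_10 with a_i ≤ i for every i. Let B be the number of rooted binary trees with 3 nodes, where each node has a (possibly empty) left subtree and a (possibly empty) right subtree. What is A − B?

16791

Weakly increasing sequences with a_i ≤ i biject with Dyck paths of semilength 10, so there are C_10. So A = C_10 = 16796.
Rooted binary trees with 3 nodes (each child slot possibly empty) number C_3. So B = C_3 = 5.
A − B = 16796 − 5 = 16791.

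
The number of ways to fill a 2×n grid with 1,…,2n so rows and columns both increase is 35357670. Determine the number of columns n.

Standard Young tableaux of shape 2×n are counted by C_n; 35357670 = C_16.

16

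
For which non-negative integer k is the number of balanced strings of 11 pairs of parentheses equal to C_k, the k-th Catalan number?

A balanced arrangement of 11 bracket pairs is a Dyck word of semilength 11, so the count is C_11.

11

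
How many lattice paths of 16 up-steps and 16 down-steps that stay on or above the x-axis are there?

35357670

A Dyck path with 16 up-steps and 16 down-steps has semilength 16, so there are C_16 of them.
C_16 = C(32,16)/17 = 601080390/17 = 35357670.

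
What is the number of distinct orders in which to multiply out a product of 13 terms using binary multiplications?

Ways to associate a product of 13 factors correspond to binary trees on 13 leaves, so the count is C_12.
C_12 = C(24,12)/13 = 2704156/13 = 208012.

208012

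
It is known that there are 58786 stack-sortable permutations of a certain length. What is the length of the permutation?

Stack-sortable permutations of [n] are counted by C_n; 58786 = C_11.

11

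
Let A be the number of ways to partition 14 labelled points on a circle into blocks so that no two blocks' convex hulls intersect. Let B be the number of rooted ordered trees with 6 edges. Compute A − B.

Non-crossing partitions of an n-element set are counted by C_n; here n = 14. So A = C_14 = 2674440.
A rooted plane tree with 6 edges has 7 nodes, and the count is C_6. So B = C_6 = 132.
A − B = 2674440 − 132 = 2674308.

2674308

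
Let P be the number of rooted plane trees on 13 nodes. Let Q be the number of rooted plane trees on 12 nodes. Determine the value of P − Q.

149226

A rooted plane tree on 13 nodes has 12 edges, and such trees are counted by C_12. So P = C_12 = 208012.
A rooted plane tree on 12 nodes has 11 edges, and such trees are counted by C_11. So Q = C_11 = 58786.
P − Q = 208012 − 58786 = 149226.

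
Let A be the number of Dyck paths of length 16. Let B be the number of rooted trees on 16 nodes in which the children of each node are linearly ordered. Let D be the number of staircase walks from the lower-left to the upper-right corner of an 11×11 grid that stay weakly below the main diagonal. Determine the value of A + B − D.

Paths of 8 up- and 8 down-steps that never dip below the axis are Dyck paths; their count is C_8. So A = C_8 = 1430.
Rooted ordered (plane) trees on m nodes have m−1 edges and are counted by C_{m−1}; m = 16 gives C_15. So B = C_15 = 9694845.
Monotone paths in an n×n grid that stay weakly below the diagonal are counted by C_n; here n = 11. So D = C_11 = 58786.
A + B − D = 1430 + 9694845 − 58786 = 9637489.

9637489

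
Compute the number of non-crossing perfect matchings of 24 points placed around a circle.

208012

Non-crossing perfect matchings of 2n points on a circle are counted by C_n; with 24 points, n = 12.
C_12 = C(24,12)/13 = 2704156/13 = 208012.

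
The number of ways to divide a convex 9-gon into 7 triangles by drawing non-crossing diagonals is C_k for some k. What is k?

7

The number of triangulations of a 9-gon is the Catalan number C_7 (index = sides − 2).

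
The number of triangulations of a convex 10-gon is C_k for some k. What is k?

8

Triangulations of a convex m-gon are counted by C_{m−2}; with m = 10 this is C_8.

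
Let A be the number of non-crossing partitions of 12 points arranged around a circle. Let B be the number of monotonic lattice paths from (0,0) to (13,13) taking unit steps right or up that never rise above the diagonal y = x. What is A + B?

950912

The non-crossing partitions of [12] form a lattice of size C_12. So A = C_12 = 208012.
Monotone paths in an n×n grid that stay weakly below the diagonal are counted by C_n; here n = 13. So B = C_13 = 742900.
A + B = 208012 + 742900 = 950912.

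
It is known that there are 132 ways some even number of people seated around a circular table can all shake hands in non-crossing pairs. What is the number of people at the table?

Non-crossing handshake pairings of 2n people are counted by C_n; 132 = C_6.
So n = 6, and there are 2n = 12 people.

12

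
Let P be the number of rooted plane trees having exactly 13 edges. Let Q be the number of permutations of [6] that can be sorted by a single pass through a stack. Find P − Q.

Rooted ordered trees with n edges are counted by C_n; here n = 13. So P = C_13 = 742900.
By Knuth's characterisation, the stack-sortable permutations of length 6 are the 231-avoiders, numbering C_6. So Q = C_6 = 132.
P − Q = 742900 − 132 = 742768.

742768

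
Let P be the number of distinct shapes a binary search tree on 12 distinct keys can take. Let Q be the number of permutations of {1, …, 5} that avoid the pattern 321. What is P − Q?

207970

Rooted binary trees with 12 nodes (each child slot possibly empty) number C_12. So P = C_12 = 208012.
Permutations of [n] avoiding any single length-3 pattern are counted by C_n; here n = 5. So Q = C_5 = 42.
P − Q = 208012 − 42 = 207970.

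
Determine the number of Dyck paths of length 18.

A Dyck path with 9 up-steps and 9 down-steps has semilength 9, so there are C_9 of them.
C_9 = C(18,9)/10 = 48620/10 = 4862.

4862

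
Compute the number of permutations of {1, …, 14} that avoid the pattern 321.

2674440

For any fixed pattern of length 3, the pattern-avoiding permutations of [14] number C_14.
C_14 = C(28,14)/15 = 40116600/15 = 2674440.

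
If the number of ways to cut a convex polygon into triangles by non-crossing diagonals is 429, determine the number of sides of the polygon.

9

Triangulations of a convex m-gon are counted by C_{m−2}. Since C_7 = 429, the index is 7.
So m − 2 = 7, giving m = 9 sides.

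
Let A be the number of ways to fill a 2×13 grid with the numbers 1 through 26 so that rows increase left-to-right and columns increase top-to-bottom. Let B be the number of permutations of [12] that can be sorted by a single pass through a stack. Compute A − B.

534888

By the hook-length formula (or a Dyck-path bijection), SYT of shape 2×13 number C_13. So A = C_13 = 742900.
Stack-sortable permutations are exactly the 231-avoiding ones, counted by C_n; here n = 12. So B = C_12 = 208012.
A − B = 742900 − 208012 = 534888.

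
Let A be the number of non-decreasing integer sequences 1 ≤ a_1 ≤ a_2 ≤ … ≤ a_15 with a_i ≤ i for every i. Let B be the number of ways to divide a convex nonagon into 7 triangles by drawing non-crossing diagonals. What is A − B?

Weakly increasing sequences with a_i ≤ i biject with Dyck paths of semilength 15, so there are C_15. So A = C_15 = 9694845.
Triangulations of a convex m-gon are counted by C_{m−2}; with m = 9 this is C_7. So B = C_7 = 429.
A − B = 9694845 − 429 = 9694416.

9694416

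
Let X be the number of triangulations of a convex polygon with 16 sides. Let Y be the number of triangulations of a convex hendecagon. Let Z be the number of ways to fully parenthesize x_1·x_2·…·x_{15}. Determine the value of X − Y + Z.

Triangulations of a convex m-gon are counted by C_{m−2}; with m = 16 this is C_14. So X = C_14 = 2674440.
A convex 11-gon is triangulated into 9 triangles, and the number of such triangulations is the Catalan number C_{11−2} = C_9. So Y = C_9 = 4862.
Parenthesizations of m factors correspond to full binary trees with m leaves, counted by C_{m−1}; m = 15 gives C_14. So Z = C_14 = 2674440.
X − Y + Z = 2674440 − 4862 + 2674440 = 5344018.

5344018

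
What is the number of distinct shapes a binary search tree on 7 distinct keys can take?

There are C_n binary search tree shapes on n keys; with n = 7 that is C_7.
C_7 = 429.

429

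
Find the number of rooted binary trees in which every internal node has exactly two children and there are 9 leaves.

A full binary tree with L leaves has L−1 internal nodes and is counted by C_{L−1}; L = 9 gives C_8.
C_8 = C(16,8)/9 = 12870/9 = 1430.

1430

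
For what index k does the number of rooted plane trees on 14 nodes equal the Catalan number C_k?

13

A rooted plane tree on 14 nodes has 13 edges, and such trees are counted by C_13.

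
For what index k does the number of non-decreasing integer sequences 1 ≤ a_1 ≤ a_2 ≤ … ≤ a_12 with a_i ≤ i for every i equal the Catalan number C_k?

12

Such sub-staircase sequences of length n are counted by C_n; here n = 12.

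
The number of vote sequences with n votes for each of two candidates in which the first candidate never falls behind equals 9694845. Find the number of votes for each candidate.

Such ballot sequences with n votes each are counted by C_n, and C_15 = 9694845.

15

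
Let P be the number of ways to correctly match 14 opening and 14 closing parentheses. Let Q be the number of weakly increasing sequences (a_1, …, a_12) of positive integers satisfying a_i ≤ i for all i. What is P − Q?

With 14 pairs the number of balanced bracket strings is the Catalan number C_14. So P = C_14 = 2674440.
Such sub-staircase sequences of length n are counted by C_n; here n = 12. So Q = C_12 = 208012.
P − Q = 2674440 − 208012 = 2466428.

2466428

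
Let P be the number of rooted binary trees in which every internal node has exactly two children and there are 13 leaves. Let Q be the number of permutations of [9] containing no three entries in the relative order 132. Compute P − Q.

Full binary trees with 13 leaves have 13−1 = 12 internal nodes, so there are C_12 of them. So P = C_12 = 208012.
For any fixed pattern of length 3, the pattern-avoiding permutations of [9] number C_9. So Q = C_9 = 4862.
P − Q = 208012 − 4862 = 203150.

203150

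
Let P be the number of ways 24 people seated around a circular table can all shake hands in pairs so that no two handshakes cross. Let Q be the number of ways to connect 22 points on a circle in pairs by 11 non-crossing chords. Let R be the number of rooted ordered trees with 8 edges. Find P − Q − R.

147796

With 24 = 2·12 people, non-crossing handshake pairings are non-crossing perfect matchings on a circle, counted by C_12. So P = C_12 = 208012.
Non-crossing perfect matchings of 2n points on a circle are counted by C_n; with 22 points, n = 11. So Q = C_11 = 58786.
Rooted ordered trees with n edges are counted by C_n; here n = 8. So R = C_8 = 1430.
P − Q − R = 208012 − 58786 − 1430 = 147796.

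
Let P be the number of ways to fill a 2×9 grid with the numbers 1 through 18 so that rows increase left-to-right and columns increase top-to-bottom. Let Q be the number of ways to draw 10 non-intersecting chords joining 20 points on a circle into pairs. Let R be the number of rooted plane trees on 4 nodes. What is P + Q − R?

Standard Young tableaux of shape 2×n are counted by C_n; here n = 9. So P = C_9 = 4862.
Non-crossing perfect matchings of 2n points on a circle are counted by C_n; with 20 points, n = 10. So Q = C_10 = 16796.
Rooted ordered (plane) trees on m nodes have m−1 edges and are counted by C_{m−1}; m = 4 gives C_3. So R = C_3 = 5.
P + Q − R = 4862 + 16796 − 5 = 21653.

21653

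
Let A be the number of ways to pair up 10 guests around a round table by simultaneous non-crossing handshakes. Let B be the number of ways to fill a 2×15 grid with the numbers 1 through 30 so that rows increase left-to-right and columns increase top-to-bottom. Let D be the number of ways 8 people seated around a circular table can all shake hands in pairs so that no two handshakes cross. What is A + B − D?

9694873

With 10 = 2·5 people, non-crossing handshake pairings are non-crossing perfect matchings on a circle, counted by C_5. So A = C_5 = 42.
By the hook-length formula (or a Dyck-path bijection), SYT of shape 2×15 number C_15. So B = C_15 = 9694845.
Non-crossing handshake pairings of 2n people are counted by C_n; 8 people gives n = 4. So D = C_4 = 14.
A + B − D = 42 + 9694845 − 14 = 9694873.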